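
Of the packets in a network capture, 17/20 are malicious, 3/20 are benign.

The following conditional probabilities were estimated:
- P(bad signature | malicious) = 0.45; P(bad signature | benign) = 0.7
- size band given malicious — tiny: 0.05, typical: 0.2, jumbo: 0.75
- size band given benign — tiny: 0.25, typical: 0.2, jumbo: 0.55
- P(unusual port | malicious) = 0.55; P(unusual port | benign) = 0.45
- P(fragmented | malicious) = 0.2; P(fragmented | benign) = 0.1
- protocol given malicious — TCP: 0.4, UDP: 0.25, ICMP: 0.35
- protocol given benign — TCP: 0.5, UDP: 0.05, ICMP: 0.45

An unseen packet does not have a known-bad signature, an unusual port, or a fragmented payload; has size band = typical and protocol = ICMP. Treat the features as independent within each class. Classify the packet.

malicious: 0.85 × (1−0.45) × 0.2 × (1−0.55) × (1−0.2) × 0.35 = 0.011781
benign: 0.15 × (1−0.7) × 0.2 × (1−0.45) × (1−0.1) × 0.45 = 0.00200475
Highest score → malicious.

malicious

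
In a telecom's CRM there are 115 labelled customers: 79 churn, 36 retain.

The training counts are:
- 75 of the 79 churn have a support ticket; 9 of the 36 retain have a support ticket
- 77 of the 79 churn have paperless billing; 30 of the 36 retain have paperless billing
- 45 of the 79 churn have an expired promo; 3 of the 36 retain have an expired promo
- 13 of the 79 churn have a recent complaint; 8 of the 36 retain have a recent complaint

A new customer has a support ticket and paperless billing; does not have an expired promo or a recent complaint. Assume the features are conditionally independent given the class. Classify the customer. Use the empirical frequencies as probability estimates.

churn

churn: (79/115) × (75/79) × (77/79) × (34/79) × (66/79) ≈ 0.228558
retain: (36/115) × (9/36) × (30/36) × (33/36) × (28/36) ≈ 0.0464976
Highest score → churn.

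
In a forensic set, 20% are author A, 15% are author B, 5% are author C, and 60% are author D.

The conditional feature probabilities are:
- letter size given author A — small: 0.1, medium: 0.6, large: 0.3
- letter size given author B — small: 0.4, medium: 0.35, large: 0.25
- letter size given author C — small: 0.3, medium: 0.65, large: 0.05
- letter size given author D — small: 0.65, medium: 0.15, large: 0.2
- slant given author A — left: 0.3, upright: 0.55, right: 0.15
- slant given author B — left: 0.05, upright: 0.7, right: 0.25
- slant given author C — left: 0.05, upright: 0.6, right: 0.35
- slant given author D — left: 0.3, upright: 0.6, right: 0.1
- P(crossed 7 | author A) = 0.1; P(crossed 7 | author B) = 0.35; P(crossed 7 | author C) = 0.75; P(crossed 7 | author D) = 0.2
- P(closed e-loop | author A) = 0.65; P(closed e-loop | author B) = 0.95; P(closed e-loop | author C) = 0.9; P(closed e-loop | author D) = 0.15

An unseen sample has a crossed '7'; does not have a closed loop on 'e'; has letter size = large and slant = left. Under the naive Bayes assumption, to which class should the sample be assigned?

author A: 0.2 × 0.3 × 0.3 × 0.1 × (1−0.65) = 0.00063
author B: 0.15 × 0.25 × 0.05 × 0.35 × (1−0.95) = 0.0000328125
author C: 0.05 × 0.05 × 0.05 × 0.75 × (1−0.9) = 0.000009375
author D: 0.6 × 0.2 × 0.3 × 0.2 × (1−0.15) = 0.00612
Highest score → author D.

author D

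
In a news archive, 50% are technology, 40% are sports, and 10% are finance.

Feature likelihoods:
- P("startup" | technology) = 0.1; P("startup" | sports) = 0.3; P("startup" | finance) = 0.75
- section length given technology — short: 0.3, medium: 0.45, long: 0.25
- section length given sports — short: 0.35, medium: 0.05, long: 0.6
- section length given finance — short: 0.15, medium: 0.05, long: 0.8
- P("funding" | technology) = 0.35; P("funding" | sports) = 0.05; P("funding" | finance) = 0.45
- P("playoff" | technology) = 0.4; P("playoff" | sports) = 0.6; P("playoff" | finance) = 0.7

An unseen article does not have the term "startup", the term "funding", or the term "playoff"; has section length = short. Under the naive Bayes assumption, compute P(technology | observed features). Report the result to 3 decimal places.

technology: 0.5 × (1−0.1) × 0.3 × (1−0.35) × (1−0.4) = 0.05265
sports: 0.4 × (1−0.3) × 0.35 × (1−0.05) × (1−0.6) = 0.03724
finance: 0.1 × (1−0.75) × 0.15 × (1−0.45) × (1−0.7) = 0.00061875
P(technology | x) = 0.05265 / 0.09050875 ≈ 0.582

0.582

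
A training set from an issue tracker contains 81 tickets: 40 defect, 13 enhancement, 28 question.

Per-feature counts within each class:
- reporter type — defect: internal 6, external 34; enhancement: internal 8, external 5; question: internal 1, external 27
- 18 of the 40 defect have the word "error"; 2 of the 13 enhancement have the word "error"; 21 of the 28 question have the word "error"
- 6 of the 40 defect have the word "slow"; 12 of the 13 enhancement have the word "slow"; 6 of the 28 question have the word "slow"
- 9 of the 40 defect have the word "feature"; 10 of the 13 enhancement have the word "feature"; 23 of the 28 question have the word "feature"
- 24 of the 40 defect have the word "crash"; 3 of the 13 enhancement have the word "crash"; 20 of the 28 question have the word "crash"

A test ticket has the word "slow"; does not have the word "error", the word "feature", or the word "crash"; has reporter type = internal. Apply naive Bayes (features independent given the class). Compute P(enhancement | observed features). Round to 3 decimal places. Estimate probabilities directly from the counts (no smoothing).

defect: (40/81) × (6/40) × (22/40) × (6/40) × (31/40) × (16/40) ≈ 0.00189444
enhancement: (13/81) × (8/13) × (11/13) × (12/13) × (3/13) × (10/13) ≈ 0.0136939
question: (28/81) × (1/28) × (7/28) × (6/28) × (5/28) × (8/28) ≈ 0.0000337437
P(enhancement | x) = 0.0136939 / 0.0156220837 ≈ 0.877

0.877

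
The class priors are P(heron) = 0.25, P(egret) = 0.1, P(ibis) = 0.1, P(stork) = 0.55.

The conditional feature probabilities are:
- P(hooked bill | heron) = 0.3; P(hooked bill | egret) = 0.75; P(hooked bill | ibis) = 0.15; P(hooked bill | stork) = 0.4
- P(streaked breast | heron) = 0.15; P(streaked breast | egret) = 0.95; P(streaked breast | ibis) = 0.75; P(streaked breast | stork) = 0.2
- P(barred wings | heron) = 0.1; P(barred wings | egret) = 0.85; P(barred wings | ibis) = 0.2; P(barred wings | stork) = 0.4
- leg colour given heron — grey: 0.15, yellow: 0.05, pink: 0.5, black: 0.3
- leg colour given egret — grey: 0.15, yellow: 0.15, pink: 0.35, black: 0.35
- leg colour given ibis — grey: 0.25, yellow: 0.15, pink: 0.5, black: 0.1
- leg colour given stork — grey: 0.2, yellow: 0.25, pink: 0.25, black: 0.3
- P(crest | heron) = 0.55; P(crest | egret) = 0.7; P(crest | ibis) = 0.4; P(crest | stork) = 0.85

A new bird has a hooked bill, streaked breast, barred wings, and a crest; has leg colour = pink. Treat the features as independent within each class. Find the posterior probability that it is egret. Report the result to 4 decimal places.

heron: 0.25 × 0.3 × 0.15 × 0.1 × 0.5 × 0.55 = 0.000309375
egret: 0.1 × 0.75 × 0.95 × 0.85 × 0.35 × 0.7 = 0.0148378125
ibis: 0.1 × 0.15 × 0.75 × 0.2 × 0.5 × 0.4 = 0.00045
stork: 0.55 × 0.4 × 0.2 × 0.4 × 0.25 × 0.85 = 0.00374
P(egret | x) = 0.0148378125 / 0.0193371875 ≈ 0.7673

0.7673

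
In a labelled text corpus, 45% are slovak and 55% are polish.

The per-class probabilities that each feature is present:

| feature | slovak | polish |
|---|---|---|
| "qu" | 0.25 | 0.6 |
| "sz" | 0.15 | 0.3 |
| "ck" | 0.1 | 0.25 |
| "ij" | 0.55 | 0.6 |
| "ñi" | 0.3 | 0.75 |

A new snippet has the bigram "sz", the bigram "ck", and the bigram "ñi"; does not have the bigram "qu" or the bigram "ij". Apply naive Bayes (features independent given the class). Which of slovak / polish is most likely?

slovak: 0.45 × (1−0.25) × 0.15 × 0.1 × (1−0.55) × 0.3 = 0.0006834375
polish: 0.55 × (1−0.6) × 0.3 × 0.25 × (1−0.6) × 0.75 = 0.00495
Highest score → polish.

polish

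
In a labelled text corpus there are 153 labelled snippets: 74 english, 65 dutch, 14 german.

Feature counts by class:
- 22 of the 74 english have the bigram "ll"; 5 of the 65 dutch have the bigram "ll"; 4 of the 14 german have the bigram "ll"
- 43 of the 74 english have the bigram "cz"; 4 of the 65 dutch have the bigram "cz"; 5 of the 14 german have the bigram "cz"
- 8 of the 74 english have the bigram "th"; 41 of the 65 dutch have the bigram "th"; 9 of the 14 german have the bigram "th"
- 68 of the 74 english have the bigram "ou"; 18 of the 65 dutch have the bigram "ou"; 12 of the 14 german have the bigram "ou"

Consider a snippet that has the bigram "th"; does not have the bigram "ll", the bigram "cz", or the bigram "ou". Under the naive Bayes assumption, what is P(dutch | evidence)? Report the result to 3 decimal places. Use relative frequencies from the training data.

0.970

english: (74/153) × (52/74) × (31/74) × (8/74) × (6/74) ≈ 0.00124801
dutch: (65/153) × (60/65) × (61/65) × (41/65) × (47/65) ≈ 0.167854
german: (14/153) × (10/14) × (9/14) × (9/14) × (2/14) ≈ 0.00385869
P(dutch | x) = 0.167854 / 0.1729607 ≈ 0.970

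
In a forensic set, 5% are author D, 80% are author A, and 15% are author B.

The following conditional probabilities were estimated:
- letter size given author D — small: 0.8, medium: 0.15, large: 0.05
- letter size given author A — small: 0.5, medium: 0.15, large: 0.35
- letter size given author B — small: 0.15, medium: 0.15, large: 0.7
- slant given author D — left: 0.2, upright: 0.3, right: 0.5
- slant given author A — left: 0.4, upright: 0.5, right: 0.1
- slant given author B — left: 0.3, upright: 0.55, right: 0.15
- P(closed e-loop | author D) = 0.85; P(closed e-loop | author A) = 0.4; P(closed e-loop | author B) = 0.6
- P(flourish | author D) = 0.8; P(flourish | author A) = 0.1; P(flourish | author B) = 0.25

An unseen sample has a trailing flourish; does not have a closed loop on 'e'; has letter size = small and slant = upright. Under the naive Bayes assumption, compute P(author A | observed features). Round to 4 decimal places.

author D: 0.05 × 0.8 × 0.3 × (1−0.85) × 0.8 = 0.00144
author A: 0.8 × 0.5 × 0.5 × (1−0.4) × 0.1 = 0.012
author B: 0.15 × 0.15 × 0.55 × (1−0.6) × 0.25 = 0.0012375
P(author A | x) = 0.012 / 0.0146775 ≈ 0.8176

0.8176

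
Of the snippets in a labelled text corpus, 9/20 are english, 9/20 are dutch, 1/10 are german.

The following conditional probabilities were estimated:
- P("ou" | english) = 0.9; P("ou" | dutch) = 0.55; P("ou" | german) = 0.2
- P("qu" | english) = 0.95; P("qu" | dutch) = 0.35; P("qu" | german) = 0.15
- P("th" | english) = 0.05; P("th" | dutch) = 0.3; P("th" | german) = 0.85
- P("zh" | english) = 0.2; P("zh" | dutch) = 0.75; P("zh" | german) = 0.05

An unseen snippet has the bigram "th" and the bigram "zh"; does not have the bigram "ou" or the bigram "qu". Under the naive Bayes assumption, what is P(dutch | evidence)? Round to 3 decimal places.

english: 0.45 × (1−0.9) × (1−0.95) × 0.05 × 0.2 = 0.0000225
dutch: 0.45 × (1−0.55) × (1−0.35) × 0.3 × 0.75 = 0.029615625
german: 0.1 × (1−0.2) × (1−0.15) × 0.85 × 0.05 = 0.00289
P(dutch | x) = 0.029615625 / 0.032528125 ≈ 0.910

0.910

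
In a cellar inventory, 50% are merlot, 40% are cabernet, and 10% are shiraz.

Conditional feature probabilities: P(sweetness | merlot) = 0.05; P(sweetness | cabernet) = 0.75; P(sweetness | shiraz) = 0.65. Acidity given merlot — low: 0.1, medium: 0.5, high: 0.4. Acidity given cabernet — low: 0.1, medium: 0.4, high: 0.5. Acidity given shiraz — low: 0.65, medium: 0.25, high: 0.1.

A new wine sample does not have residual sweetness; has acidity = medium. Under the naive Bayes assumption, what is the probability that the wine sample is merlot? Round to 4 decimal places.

merlot: 0.5 × (1−0.05) × 0.5 = 0.2375
cabernet: 0.4 × (1−0.75) × 0.4 = 0.04
shiraz: 0.1 × (1−0.65) × 0.25 = 0.00875
P(merlot | x) = 0.2375 / 0.28625 ≈ 0.8297

0.8297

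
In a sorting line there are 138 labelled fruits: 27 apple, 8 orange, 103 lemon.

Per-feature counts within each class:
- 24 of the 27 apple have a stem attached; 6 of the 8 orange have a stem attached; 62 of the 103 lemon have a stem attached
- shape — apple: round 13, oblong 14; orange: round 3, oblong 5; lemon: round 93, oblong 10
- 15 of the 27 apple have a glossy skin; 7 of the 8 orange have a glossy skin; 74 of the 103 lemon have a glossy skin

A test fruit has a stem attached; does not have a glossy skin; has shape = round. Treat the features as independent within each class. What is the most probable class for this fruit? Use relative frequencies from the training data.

lemon

apple: (27/138) × (24/27) × (13/27) × (12/27) ≈ 0.037216
orange: (8/138) × (6/8) × (3/8) × (1/8) ≈ 0.00203804
lemon: (103/138) × (62/103) × (93/103) × (29/103) ≈ 0.114214
Highest score → lemon.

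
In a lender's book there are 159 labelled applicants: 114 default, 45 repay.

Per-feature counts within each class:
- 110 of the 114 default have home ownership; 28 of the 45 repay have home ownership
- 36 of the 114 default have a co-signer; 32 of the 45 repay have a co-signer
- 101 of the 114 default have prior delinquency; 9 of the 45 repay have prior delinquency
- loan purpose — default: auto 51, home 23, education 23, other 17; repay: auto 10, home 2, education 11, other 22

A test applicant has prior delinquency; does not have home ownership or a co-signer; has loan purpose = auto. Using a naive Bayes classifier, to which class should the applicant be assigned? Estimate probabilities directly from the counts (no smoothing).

default: (114/159) × (4/114) × (78/114) × (101/114) × (51/114) ≈ 0.00682236
repay: (45/159) × (17/45) × (13/45) × (9/45) × (10/45) ≈ 0.00137278
Highest score → default.

default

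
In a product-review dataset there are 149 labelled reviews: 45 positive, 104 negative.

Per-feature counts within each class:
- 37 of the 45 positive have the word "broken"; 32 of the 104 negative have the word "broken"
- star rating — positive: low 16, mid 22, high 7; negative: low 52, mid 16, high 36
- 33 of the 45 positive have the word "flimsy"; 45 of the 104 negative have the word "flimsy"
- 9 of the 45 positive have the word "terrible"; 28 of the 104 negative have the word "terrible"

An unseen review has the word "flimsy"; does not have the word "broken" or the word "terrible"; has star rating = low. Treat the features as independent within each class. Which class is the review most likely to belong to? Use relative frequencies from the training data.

positive: (45/149) × (8/45) × (16/45) × (33/45) × (36/45) ≈ 0.0111996
negative: (104/149) × (72/104) × (52/104) × (45/104) × (76/104) ≈ 0.0763969
Highest score → negative.

negative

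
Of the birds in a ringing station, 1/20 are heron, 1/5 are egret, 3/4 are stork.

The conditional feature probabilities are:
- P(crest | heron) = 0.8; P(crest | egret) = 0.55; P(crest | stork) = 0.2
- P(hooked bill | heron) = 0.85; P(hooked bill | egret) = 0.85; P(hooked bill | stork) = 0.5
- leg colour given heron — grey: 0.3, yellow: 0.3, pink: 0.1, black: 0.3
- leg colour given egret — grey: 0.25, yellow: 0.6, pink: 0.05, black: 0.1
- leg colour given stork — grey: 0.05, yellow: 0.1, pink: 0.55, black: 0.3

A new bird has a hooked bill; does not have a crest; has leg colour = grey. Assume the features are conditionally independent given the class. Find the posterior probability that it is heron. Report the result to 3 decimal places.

heron: 0.05 × (1−0.8) × 0.85 × 0.3 = 0.00255
egret: 0.2 × (1−0.55) × 0.85 × 0.25 = 0.019125
stork: 0.75 × (1−0.2) × 0.5 × 0.05 = 0.015
P(heron | x) = 0.00255 / 0.036675 ≈ 0.070

0.070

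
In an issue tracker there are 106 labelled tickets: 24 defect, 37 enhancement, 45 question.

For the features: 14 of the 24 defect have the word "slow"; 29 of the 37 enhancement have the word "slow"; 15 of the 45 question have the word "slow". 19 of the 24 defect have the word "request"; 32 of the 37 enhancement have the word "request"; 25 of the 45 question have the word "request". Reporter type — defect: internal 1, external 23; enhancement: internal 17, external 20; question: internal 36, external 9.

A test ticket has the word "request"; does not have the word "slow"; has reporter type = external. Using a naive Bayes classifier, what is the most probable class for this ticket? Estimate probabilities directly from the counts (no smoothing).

defect

defect: (24/106) × (10/24) × (19/24) × (23/24) ≈ 0.0715736
enhancement: (37/106) × (8/37) × (32/37) × (20/37) ≈ 0.0352826
question: (45/106) × (30/45) × (25/45) × (9/45) ≈ 0.0314465
Highest score → defect.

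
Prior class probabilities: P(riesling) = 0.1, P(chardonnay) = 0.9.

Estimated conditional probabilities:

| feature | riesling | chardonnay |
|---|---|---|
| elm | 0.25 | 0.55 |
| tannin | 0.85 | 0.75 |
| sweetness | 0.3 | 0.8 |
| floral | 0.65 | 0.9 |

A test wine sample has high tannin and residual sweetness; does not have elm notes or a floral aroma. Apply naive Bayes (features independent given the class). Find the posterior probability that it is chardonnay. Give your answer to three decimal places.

riesling: 0.1 × (1−0.25) × 0.85 × 0.3 × (1−0.65) = 0.00669375
chardonnay: 0.9 × (1−0.55) × 0.75 × 0.8 × (1−0.9) = 0.0243
P(chardonnay | x) = 0.0243 / 0.03099375 ≈ 0.784

0.784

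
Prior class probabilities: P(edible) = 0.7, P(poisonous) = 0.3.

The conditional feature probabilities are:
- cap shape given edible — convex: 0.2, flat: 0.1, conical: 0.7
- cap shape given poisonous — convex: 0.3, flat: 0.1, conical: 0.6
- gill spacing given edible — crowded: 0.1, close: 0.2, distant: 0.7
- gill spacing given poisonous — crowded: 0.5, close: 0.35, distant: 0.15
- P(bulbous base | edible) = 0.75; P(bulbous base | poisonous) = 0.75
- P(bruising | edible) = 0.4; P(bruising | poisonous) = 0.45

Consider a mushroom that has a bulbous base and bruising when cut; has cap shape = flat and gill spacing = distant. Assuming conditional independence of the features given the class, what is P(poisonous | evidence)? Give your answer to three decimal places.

0.094

edible: 0.7 × 0.1 × 0.7 × 0.75 × 0.4 = 0.0147
poisonous: 0.3 × 0.1 × 0.15 × 0.75 × 0.45 = 0.00151875
P(poisonous | x) = 0.00151875 / 0.01621875 ≈ 0.094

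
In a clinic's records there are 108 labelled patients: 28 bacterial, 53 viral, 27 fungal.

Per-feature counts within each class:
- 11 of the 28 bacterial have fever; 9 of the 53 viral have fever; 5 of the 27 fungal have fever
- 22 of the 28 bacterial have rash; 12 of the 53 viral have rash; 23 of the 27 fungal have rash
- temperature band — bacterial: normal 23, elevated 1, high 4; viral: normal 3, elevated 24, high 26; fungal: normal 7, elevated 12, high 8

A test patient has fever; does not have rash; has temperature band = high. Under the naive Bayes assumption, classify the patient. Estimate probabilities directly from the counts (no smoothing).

bacterial: (28/108) × (11/28) × (6/28) × (4/28) ≈ 0.00311791
viral: (53/108) × (9/53) × (41/53) × (26/53) ≈ 0.0316245
fungal: (27/108) × (5/27) × (4/27) × (8/27) ≈ 0.00203221
Highest score → viral.

viral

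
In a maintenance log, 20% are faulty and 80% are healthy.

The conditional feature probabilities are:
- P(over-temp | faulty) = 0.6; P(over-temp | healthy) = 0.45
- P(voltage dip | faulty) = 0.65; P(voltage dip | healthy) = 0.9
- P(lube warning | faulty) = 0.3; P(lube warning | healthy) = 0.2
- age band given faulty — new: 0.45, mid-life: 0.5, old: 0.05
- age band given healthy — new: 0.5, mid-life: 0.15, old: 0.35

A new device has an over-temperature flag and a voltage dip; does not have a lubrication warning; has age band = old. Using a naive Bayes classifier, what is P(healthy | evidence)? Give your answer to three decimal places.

faulty: 0.2 × 0.6 × 0.65 × (1−0.3) × 0.05 = 0.00273
healthy: 0.8 × 0.45 × 0.9 × (1−0.2) × 0.35 = 0.09072
P(healthy | x) = 0.09072 / 0.09345 ≈ 0.971

0.971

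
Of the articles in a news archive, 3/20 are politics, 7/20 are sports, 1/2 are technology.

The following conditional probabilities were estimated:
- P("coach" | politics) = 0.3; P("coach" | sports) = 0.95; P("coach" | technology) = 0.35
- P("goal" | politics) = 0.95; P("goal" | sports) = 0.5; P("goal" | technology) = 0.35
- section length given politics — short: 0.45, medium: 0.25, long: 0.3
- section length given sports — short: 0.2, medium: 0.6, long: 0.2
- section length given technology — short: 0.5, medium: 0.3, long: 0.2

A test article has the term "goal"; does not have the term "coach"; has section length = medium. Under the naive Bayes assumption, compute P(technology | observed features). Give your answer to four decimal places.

politics: 0.15 × (1−0.3) × 0.95 × 0.25 = 0.0249375
sports: 0.35 × (1−0.95) × 0.5 × 0.6 = 0.00525
technology: 0.5 × (1−0.35) × 0.35 × 0.3 = 0.034125
P(technology | x) = 0.034125 / 0.0643125 ≈ 0.5306

0.5306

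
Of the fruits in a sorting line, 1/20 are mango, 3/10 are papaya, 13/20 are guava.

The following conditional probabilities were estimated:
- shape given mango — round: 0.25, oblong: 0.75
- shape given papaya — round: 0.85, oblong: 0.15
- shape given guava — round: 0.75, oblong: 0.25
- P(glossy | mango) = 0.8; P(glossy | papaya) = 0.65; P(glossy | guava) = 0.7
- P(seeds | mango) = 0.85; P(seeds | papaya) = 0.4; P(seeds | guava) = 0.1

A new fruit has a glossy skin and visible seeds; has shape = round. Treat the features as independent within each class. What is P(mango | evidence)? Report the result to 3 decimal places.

0.078

mango: 0.05 × 0.25 × 0.8 × 0.85 = 0.0085
papaya: 0.3 × 0.85 × 0.65 × 0.4 = 0.0663
guava: 0.65 × 0.75 × 0.7 × 0.1 = 0.034125
P(mango | x) = 0.0085 / 0.108925 ≈ 0.078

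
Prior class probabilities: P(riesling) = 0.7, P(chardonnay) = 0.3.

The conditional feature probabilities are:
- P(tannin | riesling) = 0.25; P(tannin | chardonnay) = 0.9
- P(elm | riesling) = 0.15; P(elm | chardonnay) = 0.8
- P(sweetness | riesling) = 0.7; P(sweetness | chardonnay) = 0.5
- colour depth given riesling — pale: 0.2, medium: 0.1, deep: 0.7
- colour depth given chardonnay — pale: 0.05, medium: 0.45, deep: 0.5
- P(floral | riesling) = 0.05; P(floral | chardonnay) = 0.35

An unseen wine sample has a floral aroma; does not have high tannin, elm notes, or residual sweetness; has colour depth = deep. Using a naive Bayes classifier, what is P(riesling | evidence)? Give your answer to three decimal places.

riesling: 0.7 × (1−0.25) × (1−0.15) × (1−0.7) × 0.7 × 0.05 = 0.004685625
chardonnay: 0.3 × (1−0.9) × (1−0.8) × (1−0.5) × 0.5 × 0.35 = 0.000525
P(riesling | x) = 0.004685625 / 0.005210625 ≈ 0.899

0.899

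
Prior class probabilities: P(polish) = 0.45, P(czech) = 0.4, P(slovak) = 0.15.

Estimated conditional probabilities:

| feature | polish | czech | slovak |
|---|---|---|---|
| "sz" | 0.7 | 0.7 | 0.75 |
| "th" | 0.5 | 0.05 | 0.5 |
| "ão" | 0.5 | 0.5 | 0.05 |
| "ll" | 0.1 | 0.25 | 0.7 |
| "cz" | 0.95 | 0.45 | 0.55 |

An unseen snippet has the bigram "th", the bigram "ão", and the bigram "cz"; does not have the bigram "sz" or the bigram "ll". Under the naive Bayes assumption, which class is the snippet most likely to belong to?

polish: 0.45 × (1−0.7) × 0.5 × 0.5 × (1−0.1) × 0.95 = 0.02885625
czech: 0.4 × (1−0.7) × 0.05 × 0.5 × (1−0.25) × 0.45 = 0.0010125
slovak: 0.15 × (1−0.75) × 0.5 × 0.05 × (1−0.7) × 0.55 = 0.0001546875
Highest score → polish.

polish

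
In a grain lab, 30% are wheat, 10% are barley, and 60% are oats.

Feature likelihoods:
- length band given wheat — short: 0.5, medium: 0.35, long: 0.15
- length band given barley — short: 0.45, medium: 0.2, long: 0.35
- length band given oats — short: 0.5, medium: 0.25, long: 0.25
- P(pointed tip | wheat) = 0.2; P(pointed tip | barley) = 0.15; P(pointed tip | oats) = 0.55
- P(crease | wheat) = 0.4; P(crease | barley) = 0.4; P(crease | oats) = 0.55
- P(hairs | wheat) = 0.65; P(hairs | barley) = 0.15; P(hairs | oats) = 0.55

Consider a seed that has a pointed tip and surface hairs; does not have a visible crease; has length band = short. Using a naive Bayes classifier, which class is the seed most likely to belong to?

wheat: 0.3 × 0.5 × 0.2 × (1−0.4) × 0.65 = 0.0117
barley: 0.1 × 0.45 × 0.15 × (1−0.4) × 0.15 = 0.0006075
oats: 0.6 × 0.5 × 0.55 × (1−0.55) × 0.55 = 0.0408375
Highest score → oats.

oats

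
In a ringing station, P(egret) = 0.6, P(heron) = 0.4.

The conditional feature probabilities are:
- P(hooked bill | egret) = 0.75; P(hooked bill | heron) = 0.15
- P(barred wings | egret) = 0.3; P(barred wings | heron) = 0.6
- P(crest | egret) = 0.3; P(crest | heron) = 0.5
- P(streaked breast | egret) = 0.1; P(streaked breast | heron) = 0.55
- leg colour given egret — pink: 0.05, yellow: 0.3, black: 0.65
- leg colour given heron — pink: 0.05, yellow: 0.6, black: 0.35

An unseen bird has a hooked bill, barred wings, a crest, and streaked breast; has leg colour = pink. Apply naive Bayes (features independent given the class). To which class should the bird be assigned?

heron

egret: 0.6 × 0.75 × 0.3 × 0.3 × 0.1 × 0.05 = 0.0002025
heron: 0.4 × 0.15 × 0.6 × 0.5 × 0.55 × 0.05 = 0.000495
Highest score → heron.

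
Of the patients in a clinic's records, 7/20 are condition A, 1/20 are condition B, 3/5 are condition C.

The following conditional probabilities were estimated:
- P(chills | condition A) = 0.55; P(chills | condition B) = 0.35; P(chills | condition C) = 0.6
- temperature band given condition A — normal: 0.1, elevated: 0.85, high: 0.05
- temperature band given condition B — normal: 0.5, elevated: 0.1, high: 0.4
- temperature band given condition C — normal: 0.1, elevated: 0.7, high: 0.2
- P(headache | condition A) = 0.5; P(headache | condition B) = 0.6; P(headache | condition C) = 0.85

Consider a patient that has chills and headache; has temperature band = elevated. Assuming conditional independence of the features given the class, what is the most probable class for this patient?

condition A: 0.35 × 0.55 × 0.85 × 0.5 = 0.0818125
condition B: 0.05 × 0.35 × 0.1 × 0.6 = 0.00105
condition C: 0.6 × 0.6 × 0.7 × 0.85 = 0.2142
Highest score → condition C.

condition C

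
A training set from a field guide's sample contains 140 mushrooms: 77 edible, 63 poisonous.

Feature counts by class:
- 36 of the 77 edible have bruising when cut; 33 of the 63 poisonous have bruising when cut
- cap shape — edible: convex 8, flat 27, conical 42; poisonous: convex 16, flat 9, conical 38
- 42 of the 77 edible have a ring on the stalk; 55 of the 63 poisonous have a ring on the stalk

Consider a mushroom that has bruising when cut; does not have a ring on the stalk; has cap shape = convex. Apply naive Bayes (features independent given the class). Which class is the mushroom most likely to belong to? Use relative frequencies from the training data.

edible: (77/140) × (36/77) × (8/77) × (35/77) ≈ 0.0121437
poisonous: (63/140) × (33/63) × (16/63) × (8/63) ≈ 0.00760177
Highest score → edible.

edible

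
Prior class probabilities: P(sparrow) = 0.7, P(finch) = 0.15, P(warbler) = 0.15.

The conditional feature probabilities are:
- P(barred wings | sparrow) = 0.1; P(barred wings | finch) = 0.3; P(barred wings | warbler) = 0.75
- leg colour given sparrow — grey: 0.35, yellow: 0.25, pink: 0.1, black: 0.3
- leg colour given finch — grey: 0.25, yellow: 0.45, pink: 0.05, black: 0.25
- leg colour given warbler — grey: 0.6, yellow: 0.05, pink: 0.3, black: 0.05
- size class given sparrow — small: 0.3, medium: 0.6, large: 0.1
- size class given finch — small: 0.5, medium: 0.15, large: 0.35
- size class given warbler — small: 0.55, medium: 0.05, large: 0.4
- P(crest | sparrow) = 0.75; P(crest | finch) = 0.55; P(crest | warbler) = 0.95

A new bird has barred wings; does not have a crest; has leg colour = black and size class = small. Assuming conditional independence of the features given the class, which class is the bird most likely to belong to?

sparrow: 0.7 × 0.1 × 0.3 × 0.3 × (1−0.75) = 0.001575
finch: 0.15 × 0.3 × 0.25 × 0.5 × (1−0.55) = 0.00253125
warbler: 0.15 × 0.75 × 0.05 × 0.55 × (1−0.95) = 0.0001546875
Highest score → finch.

finch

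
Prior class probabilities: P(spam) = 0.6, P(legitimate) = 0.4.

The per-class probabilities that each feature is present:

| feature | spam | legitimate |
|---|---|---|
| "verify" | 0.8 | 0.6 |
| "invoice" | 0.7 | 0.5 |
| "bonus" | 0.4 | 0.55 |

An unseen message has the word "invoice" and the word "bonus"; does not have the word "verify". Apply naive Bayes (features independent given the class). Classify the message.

legitimate

spam: 0.6 × (1−0.8) × 0.7 × 0.4 = 0.0336
legitimate: 0.4 × (1−0.6) × 0.5 × 0.55 = 0.044
Highest score → legitimate.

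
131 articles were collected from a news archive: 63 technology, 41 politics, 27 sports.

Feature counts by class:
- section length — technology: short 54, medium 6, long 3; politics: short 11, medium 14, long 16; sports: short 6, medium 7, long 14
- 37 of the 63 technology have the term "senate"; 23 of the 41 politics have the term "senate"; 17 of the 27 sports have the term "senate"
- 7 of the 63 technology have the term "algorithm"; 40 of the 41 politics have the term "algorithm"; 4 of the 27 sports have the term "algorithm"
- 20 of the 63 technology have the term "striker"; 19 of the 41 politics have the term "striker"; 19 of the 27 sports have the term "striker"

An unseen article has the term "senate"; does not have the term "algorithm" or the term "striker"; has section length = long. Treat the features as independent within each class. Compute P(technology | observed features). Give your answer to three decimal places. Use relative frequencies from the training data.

0.313

technology: (63/131) × (3/63) × (37/63) × (56/63) × (43/63) ≈ 0.00815993
politics: (41/131) × (16/41) × (23/41) × (1/41) × (22/41) ≈ 0.000896701
sports: (27/131) × (14/27) × (17/27) × (23/27) × (8/27) ≈ 0.0169837
P(technology | x) = 0.00815993 / 0.026040331 ≈ 0.313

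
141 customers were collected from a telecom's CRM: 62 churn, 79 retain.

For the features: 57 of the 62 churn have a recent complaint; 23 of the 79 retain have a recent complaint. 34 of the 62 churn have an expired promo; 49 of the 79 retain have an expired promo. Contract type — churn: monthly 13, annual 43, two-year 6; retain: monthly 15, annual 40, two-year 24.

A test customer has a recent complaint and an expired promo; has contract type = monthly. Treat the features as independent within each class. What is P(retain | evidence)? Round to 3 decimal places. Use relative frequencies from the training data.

churn: (62/141) × (57/62) × (34/62) × (13/62) ≈ 0.0464831
retain: (79/141) × (23/79) × (49/79) × (15/79) ≈ 0.0192106
P(retain | x) = 0.0192106 / 0.0656937 ≈ 0.292

0.292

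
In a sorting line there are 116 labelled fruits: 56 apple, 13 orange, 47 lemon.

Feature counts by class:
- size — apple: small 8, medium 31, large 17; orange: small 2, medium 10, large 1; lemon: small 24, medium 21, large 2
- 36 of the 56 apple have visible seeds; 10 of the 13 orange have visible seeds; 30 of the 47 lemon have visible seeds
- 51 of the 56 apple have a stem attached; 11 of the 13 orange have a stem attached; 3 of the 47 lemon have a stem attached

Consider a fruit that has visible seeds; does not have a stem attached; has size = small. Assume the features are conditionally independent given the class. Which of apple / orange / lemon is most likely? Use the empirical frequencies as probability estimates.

apple: (56/116) × (8/56) × (36/56) × (5/56) ≈ 0.00395848
orange: (13/116) × (2/13) × (10/13) × (2/13) ≈ 0.0020404
lemon: (47/116) × (24/47) × (30/47) × (44/47) ≈ 0.123632
Highest score → lemon.

lemon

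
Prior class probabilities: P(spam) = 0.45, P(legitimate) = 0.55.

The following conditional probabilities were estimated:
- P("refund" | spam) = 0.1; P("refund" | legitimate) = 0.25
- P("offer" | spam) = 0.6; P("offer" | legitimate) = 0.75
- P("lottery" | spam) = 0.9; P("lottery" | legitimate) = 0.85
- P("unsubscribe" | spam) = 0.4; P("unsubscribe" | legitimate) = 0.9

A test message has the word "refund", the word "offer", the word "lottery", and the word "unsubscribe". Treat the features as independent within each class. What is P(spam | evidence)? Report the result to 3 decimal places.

spam: 0.45 × 0.1 × 0.6 × 0.9 × 0.4 = 0.00972
legitimate: 0.55 × 0.25 × 0.75 × 0.85 × 0.9 = 0.078890625
P(spam | x) = 0.00972 / 0.088610625 ≈ 0.110

0.110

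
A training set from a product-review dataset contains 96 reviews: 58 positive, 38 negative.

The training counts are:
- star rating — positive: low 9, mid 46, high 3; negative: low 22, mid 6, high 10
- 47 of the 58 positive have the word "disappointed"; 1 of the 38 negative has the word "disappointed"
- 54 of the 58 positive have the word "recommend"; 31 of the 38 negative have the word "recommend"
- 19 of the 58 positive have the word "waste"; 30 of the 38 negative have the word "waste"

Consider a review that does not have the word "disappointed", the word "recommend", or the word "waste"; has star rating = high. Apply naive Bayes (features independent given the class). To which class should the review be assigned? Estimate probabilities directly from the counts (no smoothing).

positive: (58/96) × (3/58) × (11/58) × (4/58) × (39/58) ≈ 0.000274842
negative: (38/96) × (10/38) × (37/38) × (7/38) × (8/38) ≈ 0.0039334
Highest score → negative.

negative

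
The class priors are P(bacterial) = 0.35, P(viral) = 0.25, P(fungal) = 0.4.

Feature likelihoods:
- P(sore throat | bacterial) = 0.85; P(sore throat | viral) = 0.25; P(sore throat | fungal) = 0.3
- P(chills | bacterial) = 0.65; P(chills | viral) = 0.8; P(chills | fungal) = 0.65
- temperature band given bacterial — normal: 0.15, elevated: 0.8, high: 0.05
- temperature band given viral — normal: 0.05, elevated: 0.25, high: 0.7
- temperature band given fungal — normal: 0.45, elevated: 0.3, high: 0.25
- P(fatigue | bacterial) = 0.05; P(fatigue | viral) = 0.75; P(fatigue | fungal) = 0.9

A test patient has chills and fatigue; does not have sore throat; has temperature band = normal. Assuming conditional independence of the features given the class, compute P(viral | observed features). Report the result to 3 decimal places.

0.071

bacterial: 0.35 × (1−0.85) × 0.65 × 0.15 × 0.05 = 0.0002559375
viral: 0.25 × (1−0.25) × 0.8 × 0.05 × 0.75 = 0.005625
fungal: 0.4 × (1−0.3) × 0.65 × 0.45 × 0.9 = 0.07371
P(viral | x) = 0.005625 / 0.0795909375 ≈ 0.071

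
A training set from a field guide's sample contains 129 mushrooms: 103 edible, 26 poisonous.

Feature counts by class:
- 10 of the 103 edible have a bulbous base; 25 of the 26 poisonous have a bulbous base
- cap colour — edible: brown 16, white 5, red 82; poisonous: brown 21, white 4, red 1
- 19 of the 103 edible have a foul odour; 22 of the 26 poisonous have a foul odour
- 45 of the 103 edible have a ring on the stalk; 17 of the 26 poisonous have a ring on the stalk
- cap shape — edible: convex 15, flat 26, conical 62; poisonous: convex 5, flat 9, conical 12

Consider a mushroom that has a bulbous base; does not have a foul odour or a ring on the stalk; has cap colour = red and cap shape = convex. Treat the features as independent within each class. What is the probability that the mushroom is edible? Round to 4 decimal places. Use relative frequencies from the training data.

edible: (103/129) × (10/103) × (82/103) × (84/103) × (58/103) × (15/103) ≈ 0.00412737
poisonous: (26/129) × (25/26) × (1/26) × (4/26) × (9/26) × (5/26) ≈ 0.000076336
P(edible | x) = 0.00412737 / 0.004203706 ≈ 0.9818

0.9818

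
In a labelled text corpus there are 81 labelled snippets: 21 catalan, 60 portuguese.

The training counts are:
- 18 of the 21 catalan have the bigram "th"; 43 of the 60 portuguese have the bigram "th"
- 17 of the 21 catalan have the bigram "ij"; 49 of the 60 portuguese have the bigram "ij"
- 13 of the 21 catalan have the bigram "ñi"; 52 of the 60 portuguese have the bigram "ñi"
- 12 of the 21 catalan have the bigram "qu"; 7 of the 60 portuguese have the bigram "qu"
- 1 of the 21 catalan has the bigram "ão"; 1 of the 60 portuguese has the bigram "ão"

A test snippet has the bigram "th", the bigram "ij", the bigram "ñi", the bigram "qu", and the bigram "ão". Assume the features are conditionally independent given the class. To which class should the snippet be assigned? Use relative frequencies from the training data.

catalan

catalan: (21/81) × (18/21) × (17/21) × (13/21) × (12/21) × (1/21) ≈ 0.00303029
portuguese: (60/81) × (43/60) × (49/60) × (52/60) × (7/60) × (1/60) ≈ 0.000730594
Highest score → catalan.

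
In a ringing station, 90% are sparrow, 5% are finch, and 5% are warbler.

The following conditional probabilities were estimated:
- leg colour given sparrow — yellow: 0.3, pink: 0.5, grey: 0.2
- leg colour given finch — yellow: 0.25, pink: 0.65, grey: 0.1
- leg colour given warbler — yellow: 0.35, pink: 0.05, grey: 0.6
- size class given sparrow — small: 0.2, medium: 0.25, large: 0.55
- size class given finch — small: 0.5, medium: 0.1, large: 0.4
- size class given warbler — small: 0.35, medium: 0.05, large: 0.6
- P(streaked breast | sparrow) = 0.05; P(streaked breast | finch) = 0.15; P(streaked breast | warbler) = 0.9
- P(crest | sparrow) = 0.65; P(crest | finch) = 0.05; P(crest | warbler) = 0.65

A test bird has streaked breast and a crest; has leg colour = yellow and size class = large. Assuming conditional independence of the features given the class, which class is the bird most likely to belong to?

warbler

sparrow: 0.9 × 0.3 × 0.55 × 0.05 × 0.65 = 0.00482625
finch: 0.05 × 0.25 × 0.4 × 0.15 × 0.05 = 0.0000375
warbler: 0.05 × 0.35 × 0.6 × 0.9 × 0.65 = 0.0061425
Highest score → warbler.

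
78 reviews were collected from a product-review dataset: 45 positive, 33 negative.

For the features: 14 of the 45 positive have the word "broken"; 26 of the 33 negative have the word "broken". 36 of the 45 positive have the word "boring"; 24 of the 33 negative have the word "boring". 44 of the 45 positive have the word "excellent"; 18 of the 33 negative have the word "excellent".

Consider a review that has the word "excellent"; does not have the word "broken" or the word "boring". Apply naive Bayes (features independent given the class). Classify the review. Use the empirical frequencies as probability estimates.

positive: (45/78) × (31/45) × (9/45) × (44/45) ≈ 0.0777208
negative: (33/78) × (7/33) × (9/33) × (18/33) ≈ 0.0133503
Highest score → positive.

positive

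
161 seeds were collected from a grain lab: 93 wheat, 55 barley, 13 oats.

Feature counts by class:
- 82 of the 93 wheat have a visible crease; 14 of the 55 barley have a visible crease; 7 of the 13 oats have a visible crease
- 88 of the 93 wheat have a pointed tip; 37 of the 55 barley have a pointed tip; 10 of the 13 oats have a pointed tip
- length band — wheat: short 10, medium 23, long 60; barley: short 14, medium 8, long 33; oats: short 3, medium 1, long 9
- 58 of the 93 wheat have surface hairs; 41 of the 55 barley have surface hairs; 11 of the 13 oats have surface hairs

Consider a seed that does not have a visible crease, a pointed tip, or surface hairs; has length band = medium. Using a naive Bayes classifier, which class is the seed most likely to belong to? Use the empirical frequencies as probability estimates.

barley

wheat: (93/161) × (11/93) × (5/93) × (23/93) × (35/93) ≈ 0.000341888
barley: (55/161) × (41/55) × (18/55) × (8/55) × (14/55) ≈ 0.00308575
oats: (13/161) × (6/13) × (3/13) × (1/13) × (2/13) ≈ 0.000101776
Highest score → barley.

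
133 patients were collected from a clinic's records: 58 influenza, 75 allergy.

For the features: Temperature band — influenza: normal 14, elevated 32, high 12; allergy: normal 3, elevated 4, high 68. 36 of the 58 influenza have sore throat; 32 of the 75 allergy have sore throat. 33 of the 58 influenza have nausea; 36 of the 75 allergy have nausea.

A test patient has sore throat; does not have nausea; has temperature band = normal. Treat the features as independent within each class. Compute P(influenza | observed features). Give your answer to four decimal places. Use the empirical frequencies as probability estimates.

0.8491

influenza: (58/133) × (14/58) × (36/58) × (25/58) ≈ 0.028162
allergy: (75/133) × (3/75) × (32/75) × (39/75) ≈ 0.00500451
P(influenza | x) = 0.028162 / 0.03316651 ≈ 0.8491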